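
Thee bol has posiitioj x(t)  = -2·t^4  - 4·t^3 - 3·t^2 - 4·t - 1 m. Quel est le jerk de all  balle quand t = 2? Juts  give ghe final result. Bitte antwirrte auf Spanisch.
La respuesta es -120.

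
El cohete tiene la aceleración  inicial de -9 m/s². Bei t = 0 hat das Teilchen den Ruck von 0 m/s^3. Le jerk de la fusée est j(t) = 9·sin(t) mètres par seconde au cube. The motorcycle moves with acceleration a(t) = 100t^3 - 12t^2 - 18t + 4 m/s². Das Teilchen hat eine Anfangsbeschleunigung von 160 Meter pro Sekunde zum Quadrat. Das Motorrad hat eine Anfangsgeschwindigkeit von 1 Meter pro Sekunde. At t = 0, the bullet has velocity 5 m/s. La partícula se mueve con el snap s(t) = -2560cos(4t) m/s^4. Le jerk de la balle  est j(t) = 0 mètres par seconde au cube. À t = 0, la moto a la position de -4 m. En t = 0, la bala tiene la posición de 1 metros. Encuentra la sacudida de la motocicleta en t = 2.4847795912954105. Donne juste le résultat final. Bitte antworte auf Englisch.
The answer is 1774.60417500437.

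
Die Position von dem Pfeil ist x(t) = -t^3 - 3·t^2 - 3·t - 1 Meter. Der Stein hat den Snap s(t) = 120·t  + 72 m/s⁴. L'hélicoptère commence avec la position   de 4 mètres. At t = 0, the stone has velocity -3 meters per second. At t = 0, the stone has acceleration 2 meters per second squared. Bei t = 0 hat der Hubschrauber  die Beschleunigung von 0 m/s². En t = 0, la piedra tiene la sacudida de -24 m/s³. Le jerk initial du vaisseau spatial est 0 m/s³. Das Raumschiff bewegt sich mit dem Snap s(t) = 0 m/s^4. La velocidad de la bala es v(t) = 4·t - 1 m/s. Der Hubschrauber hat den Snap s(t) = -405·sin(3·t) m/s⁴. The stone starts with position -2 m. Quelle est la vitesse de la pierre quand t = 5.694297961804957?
Nous devons intégrer notre équation du snap s(t) = 120·t + 72 3 fois. L'intégrale du snap est le jerk. En utilisant j(0) = -24, nous obtenons j(t) = 60·t^2 + 72·t - 24. L'intégrale du jerk est l'accélération. En utilisant a(0) = 2, nous obtenons a(t) = 20·t^3 + 36·t^2 - 24·t + 2. La primitive de l'accélération est la vitesse. En utilisant v(0) = -3, nous obtenons v(t) = 5·t^4 + 12·t^3 - 12·t^2 + 2·t - 3. En utilisant v(t) = 5·t^4 + 12·t^3 - 12·t^2 + 2·t - 3 et en substituant t = 5.694297961804957, nous trouvons v = 7091.85420046358.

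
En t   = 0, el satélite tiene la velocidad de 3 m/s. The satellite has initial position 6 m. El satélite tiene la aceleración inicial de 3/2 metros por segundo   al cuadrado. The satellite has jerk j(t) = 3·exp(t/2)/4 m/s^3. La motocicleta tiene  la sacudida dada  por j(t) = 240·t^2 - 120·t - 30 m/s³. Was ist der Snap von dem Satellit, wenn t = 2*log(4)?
Wir müssen unsere Gleichung für den Ruck j(t) = 3·exp(t/2)/4 1-mal ableiten. Die Ableitung von dem Ruck ergibt den Snap: s(t) = 3·exp(t/2)/8. Mit s(t) = 3·exp(t/2)/8 und Einsetzen von t = 2*log(4), finden wir s = 3/2.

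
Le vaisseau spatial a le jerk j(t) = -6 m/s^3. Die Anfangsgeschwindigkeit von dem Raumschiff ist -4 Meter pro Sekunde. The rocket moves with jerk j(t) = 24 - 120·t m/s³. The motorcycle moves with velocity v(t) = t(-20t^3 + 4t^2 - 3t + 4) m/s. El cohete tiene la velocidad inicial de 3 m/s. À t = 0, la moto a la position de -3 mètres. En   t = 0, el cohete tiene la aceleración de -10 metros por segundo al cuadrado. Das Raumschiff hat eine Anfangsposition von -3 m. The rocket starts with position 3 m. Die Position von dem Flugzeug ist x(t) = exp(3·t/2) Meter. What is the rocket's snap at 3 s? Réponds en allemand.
Ausgehend von dem Ruck j(t) = 24 - 120·t, nehmen wir 1 Ableitung. Mit d/dt von j(t) finden wir s(t) = -120. Mit s(t) = -120 und Einsetzen von t = 3, finden wir s = -120.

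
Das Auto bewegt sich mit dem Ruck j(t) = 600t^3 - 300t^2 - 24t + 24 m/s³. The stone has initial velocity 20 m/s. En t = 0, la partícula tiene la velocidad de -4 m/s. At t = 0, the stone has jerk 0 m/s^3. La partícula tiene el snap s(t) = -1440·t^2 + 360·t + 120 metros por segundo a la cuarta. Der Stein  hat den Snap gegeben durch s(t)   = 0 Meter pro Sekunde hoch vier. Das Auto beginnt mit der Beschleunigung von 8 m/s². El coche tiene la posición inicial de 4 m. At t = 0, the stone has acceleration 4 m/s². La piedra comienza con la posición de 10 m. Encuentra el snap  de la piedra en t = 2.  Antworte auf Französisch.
De l'équation du snap s(t) = 0, nous substituons t = 2 pour obtenir s = 0.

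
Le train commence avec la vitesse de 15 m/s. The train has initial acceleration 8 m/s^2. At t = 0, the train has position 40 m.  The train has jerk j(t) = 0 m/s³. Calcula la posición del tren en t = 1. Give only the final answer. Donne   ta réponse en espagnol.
x(1) = 59.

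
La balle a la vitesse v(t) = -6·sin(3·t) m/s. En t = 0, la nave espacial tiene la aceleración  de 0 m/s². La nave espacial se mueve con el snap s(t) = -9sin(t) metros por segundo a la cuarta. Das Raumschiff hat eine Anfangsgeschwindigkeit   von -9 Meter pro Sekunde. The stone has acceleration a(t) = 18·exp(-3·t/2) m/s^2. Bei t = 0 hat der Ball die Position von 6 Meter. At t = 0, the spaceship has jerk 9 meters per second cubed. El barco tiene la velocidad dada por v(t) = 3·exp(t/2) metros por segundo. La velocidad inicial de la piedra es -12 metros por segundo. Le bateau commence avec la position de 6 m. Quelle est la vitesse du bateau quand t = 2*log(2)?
En utilisant v(t) = 3·exp(t/2) et en substituant t = 2*log(2), nous trouvons v = 6.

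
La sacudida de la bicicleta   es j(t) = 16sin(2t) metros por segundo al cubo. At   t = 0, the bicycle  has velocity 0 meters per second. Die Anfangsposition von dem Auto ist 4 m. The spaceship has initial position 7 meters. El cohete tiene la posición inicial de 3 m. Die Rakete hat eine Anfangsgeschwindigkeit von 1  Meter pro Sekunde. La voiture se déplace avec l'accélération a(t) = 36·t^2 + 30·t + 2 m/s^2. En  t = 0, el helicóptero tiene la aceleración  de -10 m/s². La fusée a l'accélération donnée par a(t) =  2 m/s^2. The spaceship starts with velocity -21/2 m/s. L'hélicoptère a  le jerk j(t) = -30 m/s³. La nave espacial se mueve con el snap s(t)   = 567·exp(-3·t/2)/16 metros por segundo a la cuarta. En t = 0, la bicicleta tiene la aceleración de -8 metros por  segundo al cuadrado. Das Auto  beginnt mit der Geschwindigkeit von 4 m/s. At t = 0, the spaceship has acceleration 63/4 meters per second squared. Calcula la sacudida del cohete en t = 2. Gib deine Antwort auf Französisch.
Pour résoudre ceci, nous devons prendre 1 dérivée de notre équation de l'accélération a(t) = 2. La dérivée de l'accélération donne le jerk: j(t) = 0. Nous avons le jerk j(t) = 0. En substituant t = 2: j(2) = 0.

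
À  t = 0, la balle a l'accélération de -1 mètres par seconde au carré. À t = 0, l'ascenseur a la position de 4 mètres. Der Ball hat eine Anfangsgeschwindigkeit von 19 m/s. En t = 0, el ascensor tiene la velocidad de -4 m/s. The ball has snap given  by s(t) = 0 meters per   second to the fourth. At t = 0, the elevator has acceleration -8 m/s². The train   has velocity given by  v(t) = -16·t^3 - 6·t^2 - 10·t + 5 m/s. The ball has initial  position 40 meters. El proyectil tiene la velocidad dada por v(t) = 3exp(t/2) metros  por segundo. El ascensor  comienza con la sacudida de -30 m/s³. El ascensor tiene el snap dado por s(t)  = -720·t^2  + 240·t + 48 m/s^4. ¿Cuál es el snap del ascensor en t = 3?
Usando s(t) = -720·t^2 + 240·t + 48 y sustituyendo t = 3, encontramos s = -5712.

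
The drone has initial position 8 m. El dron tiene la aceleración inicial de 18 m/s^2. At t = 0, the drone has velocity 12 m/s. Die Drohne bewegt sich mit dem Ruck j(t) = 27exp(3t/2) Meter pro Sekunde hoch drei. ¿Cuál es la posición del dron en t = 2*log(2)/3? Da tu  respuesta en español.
Para resolver esto, necesitamos tomar 3 antiderivadas de nuestra ecuación de la sacudida j(t) = 27·exp(3·t/2). La antiderivada de la sacudida es la aceleración. Usando a(0) = 18, obtenemos a(t) = 18·exp(3·t/2). Integrando la aceleración y usando la condición inicial v(0) = 12, obtenemos v(t) = 12·exp(3·t/2). La antiderivada de la velocidad, con x(0) = 8, da la posición: x(t) = 8·exp(3·t/2). Tenemos la posición x(t) = 8·exp(3·t/2). Sustituyendo t = 2*log(2)/3: x(2*log(2)/3) = 16.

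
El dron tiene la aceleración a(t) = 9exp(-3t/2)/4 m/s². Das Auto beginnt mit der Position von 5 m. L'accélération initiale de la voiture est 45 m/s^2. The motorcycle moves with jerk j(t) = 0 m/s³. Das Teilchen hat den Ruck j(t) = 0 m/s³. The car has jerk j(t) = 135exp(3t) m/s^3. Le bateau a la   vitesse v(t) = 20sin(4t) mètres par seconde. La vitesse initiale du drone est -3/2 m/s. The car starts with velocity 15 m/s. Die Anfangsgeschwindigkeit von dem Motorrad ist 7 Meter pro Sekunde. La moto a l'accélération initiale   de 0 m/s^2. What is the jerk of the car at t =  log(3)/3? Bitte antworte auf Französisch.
En utilisant j(t) = 135·exp(3·t) et en substituant t = log(3)/3, nous trouvons j = 405.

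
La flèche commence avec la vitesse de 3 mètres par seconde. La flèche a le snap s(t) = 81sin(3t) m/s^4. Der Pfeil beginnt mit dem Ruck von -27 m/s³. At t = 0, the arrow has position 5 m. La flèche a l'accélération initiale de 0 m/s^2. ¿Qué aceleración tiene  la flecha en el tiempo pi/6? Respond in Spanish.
Partiendo del snap s(t) = 81·sin(3·t), tomamos 2 integrales. Tomando ∫s(t)dt y aplicando j(0) = -27, encontramos j(t) = -27·cos(3·t). La antiderivada de la sacudida, con a(0) = 0, da la aceleración: a(t) = -9·sin(3·t). Usando a(t) = -9·sin(3·t) y sustituyendo t = pi/6, encontramos a = -9.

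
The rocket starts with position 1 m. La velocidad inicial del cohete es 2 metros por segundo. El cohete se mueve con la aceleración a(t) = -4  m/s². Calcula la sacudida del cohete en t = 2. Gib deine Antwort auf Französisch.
Nous devons dériver notre équation de l'accélération a(t) = -4 1 fois. En dérivant l'accélération, nous obtenons le jerk: j(t) = 0. Nous avons le jerk j(t) = 0. En substituant t = 2: j(2) = 0.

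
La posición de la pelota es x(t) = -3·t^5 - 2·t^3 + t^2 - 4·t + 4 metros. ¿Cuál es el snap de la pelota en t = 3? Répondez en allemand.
Wir müssen unsere Gleichung für die Position x(t) = -3·t^5 - 2·t^3 + t^2 - 4·t + 4 4-mal ableiten. Die Ableitung von der Position ergibt die Geschwindigkeit: v(t) = -15·t^4 - 6·t^2 + 2·t - 4. Die Ableitung von der Geschwindigkeit ergibt die Beschleunigung: a(t) = -60·t^3 - 12·t + 2. Die Ableitung von der Beschleunigung ergibt den Ruck: j(t) = -180·t^2 - 12. Mit d/dt von j(t) finden wir s(t) = -360·t. Aus der Gleichung für den Snap s(t) = -360·t, setzen wir t = 3 ein und erhalten s = -1080.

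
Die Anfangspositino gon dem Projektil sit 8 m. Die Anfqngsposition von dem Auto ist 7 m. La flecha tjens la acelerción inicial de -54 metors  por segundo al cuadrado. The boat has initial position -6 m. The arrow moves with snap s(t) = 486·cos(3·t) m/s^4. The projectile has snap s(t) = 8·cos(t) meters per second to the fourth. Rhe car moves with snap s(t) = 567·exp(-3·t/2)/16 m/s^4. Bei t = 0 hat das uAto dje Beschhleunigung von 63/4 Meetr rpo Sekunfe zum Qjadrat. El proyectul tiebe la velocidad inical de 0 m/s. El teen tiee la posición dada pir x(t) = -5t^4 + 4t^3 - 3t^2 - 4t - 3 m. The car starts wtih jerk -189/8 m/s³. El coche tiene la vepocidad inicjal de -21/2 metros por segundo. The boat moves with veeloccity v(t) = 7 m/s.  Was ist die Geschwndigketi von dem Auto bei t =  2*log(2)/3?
Wir müssen die Stammfunktion unserer Gleichung für den Snap s(t) = 567·exp(-3·t/2)/16 3-mal finden. Die Stammfunktion von dem Snap ist der Ruck. Mit j(0) = -189/8 erhalten wir j(t) = -189·exp(-3·t/2)/8. Die Stammfunktion von dem Ruck, mit a(0) = 63/4, ergibt die Beschleunigung: a(t) = 63·exp(-3·t/2)/4. Mit ∫a(t)dt und Anwendung von v(0) = -21/2, finden wir v(t) = -21·exp(-3·t/2)/2. Aus der Gleichung für die Geschwindigkeit v(t) = -21·exp(-3·t/2)/2, setzen wir t = 2*log(2)/3 ein und erhalten v = -21/4.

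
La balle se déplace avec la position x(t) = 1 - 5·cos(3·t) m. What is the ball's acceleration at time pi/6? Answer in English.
We must differentiate our position equation x(t) = 1 - 5·cos(3·t) 2 times. Taking d/dt of x(t), we find v(t) = 15·sin(3·t). Taking d/dt of v(t), we find a(t) = 45·cos(3·t). From the given acceleration equation a(t) = 45·cos(3·t), we substitute t = pi/6 to get a = 0.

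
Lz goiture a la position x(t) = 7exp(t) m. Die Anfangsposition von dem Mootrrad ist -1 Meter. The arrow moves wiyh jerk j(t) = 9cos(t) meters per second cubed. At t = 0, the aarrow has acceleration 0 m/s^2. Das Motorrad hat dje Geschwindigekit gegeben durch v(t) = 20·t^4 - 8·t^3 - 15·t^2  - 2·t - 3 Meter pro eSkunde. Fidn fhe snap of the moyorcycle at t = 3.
To solve this, we need to take 3 derivatives of our velocity equation v(t) = 20·t^4 - 8·t^3 - 15·t^2 - 2·t - 3. Taking d/dt of v(t), we find a(t) = 80·t^3 - 24·t^2 - 30·t - 2. The derivative of acceleration gives jerk: j(t) = 240·t^2 - 48·t - 30. Taking d/dt of j(t), we find s(t) = 480·t - 48. From the given snap equation s(t) = 480·t - 48, we substitute t = 3 to get s = 1392.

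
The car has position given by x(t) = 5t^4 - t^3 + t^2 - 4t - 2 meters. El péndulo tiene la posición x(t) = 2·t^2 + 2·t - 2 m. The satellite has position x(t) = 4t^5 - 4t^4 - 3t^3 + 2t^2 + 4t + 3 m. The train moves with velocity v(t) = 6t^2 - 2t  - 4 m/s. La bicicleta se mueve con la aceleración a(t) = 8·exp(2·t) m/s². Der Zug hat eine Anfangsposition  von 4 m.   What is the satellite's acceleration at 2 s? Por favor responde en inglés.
To solve this, we need to take 2 derivatives of our position equation x(t) = 4·t^5 - 4·t^4 - 3·t^3 + 2·t^2 + 4·t + 3. Differentiating position, we get velocity: v(t) = 20·t^4 - 16·t^3 - 9·t^2 + 4·t + 4. Differentiating velocity, we get acceleration: a(t) = 80·t^3 - 48·t^2 - 18·t + 4. From the given acceleration equation a(t) = 80·t^3 - 48·t^2 - 18·t + 4, we substitute t = 2 to get a = 416.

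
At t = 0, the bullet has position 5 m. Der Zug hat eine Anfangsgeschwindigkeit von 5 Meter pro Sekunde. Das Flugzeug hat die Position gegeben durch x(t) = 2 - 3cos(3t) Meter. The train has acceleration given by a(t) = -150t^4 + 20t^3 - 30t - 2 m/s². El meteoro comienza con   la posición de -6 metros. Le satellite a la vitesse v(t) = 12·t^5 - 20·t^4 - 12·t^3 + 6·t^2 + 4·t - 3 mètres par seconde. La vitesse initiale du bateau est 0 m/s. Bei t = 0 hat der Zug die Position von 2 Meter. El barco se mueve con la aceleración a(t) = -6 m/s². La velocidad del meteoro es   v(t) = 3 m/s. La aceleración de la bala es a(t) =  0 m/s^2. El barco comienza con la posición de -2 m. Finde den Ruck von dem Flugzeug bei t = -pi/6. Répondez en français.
Pour résoudre ceci, nous devons prendre 3 dérivées de notre équation de la position x(t) = 2 - 3·cos(3·t). En dérivant la position, nous obtenons la vitesse: v(t) = 9·sin(3·t). La dérivée de la vitesse donne l'accélération: a(t) = 27·cos(3·t). La dérivée de l'accélération donne le jerk: j(t) = -81·sin(3·t). Nous avons le jerk j(t) = -81·sin(3·t). En substituant t = -pi/6: j(-pi/6) = 81.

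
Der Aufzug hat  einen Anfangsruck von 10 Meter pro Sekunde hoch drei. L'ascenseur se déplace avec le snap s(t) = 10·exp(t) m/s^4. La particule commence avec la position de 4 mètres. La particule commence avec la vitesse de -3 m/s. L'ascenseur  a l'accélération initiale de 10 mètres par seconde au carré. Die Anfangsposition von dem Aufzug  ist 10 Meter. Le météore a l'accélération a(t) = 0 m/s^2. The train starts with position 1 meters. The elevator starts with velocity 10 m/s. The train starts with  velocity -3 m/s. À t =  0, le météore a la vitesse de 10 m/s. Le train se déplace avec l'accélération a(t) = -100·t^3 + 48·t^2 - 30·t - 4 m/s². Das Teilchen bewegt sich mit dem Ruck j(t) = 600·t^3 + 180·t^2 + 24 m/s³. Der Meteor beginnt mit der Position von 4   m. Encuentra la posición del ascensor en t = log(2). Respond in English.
To find the answer, we compute 4 integrals of s(t) = 10·exp(t). Integrating snap and using the initial condition j(0) = 10, we get j(t) = 10·exp(t). Finding the antiderivative of j(t) and using a(0) = 10: a(t) = 10·exp(t). The antiderivative of acceleration is velocity. Using v(0) = 10, we get v(t) = 10·exp(t). Integrating velocity and using the initial condition x(0) = 10, we get x(t) = 10·exp(t). From the given position equation x(t) = 10·exp(t), we substitute t = log(2) to get x = 20.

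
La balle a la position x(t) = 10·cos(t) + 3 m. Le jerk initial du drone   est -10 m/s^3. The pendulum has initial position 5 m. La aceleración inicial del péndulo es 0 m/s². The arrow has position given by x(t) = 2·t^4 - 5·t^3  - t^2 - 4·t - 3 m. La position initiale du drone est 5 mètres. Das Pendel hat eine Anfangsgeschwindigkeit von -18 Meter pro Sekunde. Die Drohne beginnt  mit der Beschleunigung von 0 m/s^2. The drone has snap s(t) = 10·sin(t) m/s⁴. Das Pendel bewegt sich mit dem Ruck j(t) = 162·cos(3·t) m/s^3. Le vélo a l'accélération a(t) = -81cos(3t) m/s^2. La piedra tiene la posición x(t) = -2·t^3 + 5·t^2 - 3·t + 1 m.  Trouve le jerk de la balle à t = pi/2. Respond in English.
We must differentiate our position equation x(t) = 10·cos(t) + 3 3 times. The derivative of position gives velocity: v(t) = -10·sin(t). Differentiating velocity, we get acceleration: a(t) = -10·cos(t). The derivative of acceleration gives jerk: j(t) = 10·sin(t). We have jerk j(t) = 10·sin(t). Substituting t = pi/2: j(pi/2) = 10.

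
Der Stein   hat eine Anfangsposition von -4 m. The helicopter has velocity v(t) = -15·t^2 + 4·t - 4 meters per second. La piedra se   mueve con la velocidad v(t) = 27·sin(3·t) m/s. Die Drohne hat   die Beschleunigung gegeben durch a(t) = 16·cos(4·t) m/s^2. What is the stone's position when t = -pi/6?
To solve this, we need to take 1 integral of our velocity equation v(t) = 27·sin(3·t). Finding the integral of v(t) and using x(0) = -4: x(t) = 5 - 9·cos(3·t). Using x(t) = 5 - 9·cos(3·t) and substituting t = -pi/6, we find x = 5.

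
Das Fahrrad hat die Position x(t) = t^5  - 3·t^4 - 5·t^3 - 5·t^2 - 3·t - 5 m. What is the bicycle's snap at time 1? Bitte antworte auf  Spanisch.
Debemos derivar nuestra ecuación de la posición x(t) = t^5 - 3·t^4 - 5·t^3 - 5·t^2 - 3·t - 5 4 veces. La derivada de la posición da la velocidad: v(t) = 5·t^4 - 12·t^3 - 15·t^2 - 10·t - 3. La derivada de la velocidad da la aceleración: a(t) = 20·t^3 - 36·t^2 - 30·t - 10. Tomando d/dt de a(t), encontramos j(t) = 60·t^2 - 72·t - 30. La derivada de la sacudida da el snap: s(t) = 120·t - 72. Usando s(t) = 120·t - 72 y sustituyendo t = 1, encontramos s = 48.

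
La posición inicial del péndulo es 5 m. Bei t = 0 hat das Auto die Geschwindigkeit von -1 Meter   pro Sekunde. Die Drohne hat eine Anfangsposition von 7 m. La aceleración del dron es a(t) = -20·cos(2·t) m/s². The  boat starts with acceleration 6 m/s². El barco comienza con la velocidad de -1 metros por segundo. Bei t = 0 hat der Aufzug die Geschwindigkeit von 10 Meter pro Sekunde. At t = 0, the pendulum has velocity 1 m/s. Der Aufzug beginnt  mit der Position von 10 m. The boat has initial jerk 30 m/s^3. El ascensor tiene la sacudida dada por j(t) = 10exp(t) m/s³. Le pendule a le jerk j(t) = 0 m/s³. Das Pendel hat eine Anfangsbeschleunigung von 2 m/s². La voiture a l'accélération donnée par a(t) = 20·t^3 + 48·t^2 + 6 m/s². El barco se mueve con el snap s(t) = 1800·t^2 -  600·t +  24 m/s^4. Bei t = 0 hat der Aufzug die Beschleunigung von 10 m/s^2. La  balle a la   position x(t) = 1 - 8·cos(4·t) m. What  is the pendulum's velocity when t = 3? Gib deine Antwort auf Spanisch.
Debemos encontrar la integral de nuestra ecuación de la sacudida j(t) = 0 2 veces. La integral de la sacudida, con a(0) = 2, da la aceleración: a(t) = 2. Integrando la aceleración y usando la condición inicial v(0) = 1, obtenemos v(t) = 2·t + 1. Tenemos la velocidad v(t) = 2·t + 1. Sustituyendo t = 3: v(3) = 7.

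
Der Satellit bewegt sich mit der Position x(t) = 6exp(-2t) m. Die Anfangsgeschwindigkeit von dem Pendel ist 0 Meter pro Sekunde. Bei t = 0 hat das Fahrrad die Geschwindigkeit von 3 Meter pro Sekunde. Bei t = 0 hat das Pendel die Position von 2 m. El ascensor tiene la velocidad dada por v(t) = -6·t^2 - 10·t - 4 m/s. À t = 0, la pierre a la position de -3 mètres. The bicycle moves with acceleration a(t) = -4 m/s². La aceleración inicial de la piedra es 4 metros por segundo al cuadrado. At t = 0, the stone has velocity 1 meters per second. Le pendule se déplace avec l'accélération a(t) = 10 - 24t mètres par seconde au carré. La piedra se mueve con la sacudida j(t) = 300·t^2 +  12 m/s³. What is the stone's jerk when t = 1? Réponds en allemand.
Mit j(t) = 300·t^2 + 12 und Einsetzen von t = 1, finden wir j = 312.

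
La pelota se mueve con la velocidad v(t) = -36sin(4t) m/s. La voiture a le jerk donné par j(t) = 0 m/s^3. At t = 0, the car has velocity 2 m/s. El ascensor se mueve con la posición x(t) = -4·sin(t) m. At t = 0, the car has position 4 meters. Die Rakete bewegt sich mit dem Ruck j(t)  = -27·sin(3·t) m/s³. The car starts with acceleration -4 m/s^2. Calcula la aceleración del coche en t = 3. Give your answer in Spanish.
Para resolver esto, necesitamos tomar 1 integral de nuestra ecuación de la sacudida j(t) = 0. Integrando la sacudida y usando la condición inicial a(0) = -4, obtenemos a(t) = -4. Usando a(t) = -4 y sustituyendo t = 3, encontramos a = -4.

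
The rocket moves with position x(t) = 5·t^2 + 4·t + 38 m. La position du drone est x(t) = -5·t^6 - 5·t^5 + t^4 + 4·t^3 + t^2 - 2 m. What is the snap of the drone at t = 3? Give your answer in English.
Starting from position x(t) = -5·t^6 - 5·t^5 + t^4 + 4·t^3 + t^2 - 2, we take 4 derivatives. Taking d/dt of x(t), we find v(t) = -30·t^5 - 25·t^4 + 4·t^3 + 12·t^2 + 2·t. Differentiating velocity, we get acceleration: a(t) = -150·t^4 - 100·t^3 + 12·t^2 + 24·t + 2. Differentiating acceleration, we get jerk: j(t) = -600·t^3 - 300·t^2 + 24·t + 24. Taking d/dt of j(t), we find s(t) = -1800·t^2 - 600·t + 24. We have snap s(t) = -1800·t^2 - 600·t + 24. Substituting t = 3: s(3) = -17976.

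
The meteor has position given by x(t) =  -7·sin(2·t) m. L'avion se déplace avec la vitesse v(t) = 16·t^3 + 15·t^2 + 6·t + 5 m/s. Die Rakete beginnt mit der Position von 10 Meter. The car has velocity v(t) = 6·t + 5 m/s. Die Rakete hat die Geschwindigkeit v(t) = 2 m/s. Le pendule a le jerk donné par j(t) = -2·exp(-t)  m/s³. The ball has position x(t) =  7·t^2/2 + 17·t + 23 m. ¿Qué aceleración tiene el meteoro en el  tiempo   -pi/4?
Partiendo de la posición x(t) = -7·sin(2·t), tomamos 2 derivadas. Derivando la posición, obtenemos la velocidad: v(t) = -14·cos(2·t). Derivando la velocidad, obtenemos la aceleración: a(t) = 28·sin(2·t). Usando a(t) = 28·sin(2·t) y sustituyendo t = -pi/4, encontramos a = -28.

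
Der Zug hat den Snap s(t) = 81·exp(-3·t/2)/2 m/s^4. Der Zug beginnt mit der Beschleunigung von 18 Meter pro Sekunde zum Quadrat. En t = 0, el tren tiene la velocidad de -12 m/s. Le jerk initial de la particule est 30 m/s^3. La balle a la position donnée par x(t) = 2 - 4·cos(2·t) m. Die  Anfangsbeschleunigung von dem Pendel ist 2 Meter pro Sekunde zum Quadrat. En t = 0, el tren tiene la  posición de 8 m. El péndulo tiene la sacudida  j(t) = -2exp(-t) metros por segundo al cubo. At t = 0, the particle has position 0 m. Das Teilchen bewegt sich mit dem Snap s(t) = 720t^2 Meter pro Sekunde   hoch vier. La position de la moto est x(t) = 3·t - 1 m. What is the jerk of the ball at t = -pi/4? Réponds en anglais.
To solve this, we need to take 3 derivatives of our position equation x(t) = 2 - 4·cos(2·t). The derivative of position gives velocity: v(t) = 8·sin(2·t). Differentiating velocity, we get acceleration: a(t) = 16·cos(2·t). Taking d/dt of a(t), we find j(t) = -32·sin(2·t). Using j(t) = -32·sin(2·t) and substituting t = -pi/4, we find j = 32.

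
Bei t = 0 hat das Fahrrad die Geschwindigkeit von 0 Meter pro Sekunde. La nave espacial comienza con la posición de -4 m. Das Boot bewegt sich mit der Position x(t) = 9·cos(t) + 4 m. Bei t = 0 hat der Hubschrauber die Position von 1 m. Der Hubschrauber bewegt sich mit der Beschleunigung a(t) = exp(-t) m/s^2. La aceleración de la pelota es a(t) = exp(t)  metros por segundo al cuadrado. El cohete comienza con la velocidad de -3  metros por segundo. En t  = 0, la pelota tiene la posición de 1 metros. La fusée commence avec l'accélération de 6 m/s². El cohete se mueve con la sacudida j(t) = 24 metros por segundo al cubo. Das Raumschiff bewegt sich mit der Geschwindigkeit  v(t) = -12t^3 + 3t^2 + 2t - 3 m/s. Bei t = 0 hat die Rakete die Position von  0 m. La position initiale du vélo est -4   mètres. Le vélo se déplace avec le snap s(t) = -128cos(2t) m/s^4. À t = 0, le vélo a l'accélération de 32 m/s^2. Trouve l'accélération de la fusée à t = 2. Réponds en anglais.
We must find the integral of our jerk equation j(t) = 24 1 time. The antiderivative of jerk, with a(0) = 6, gives acceleration: a(t) = 24·t + 6. Using a(t) = 24·t + 6 and substituting t = 2, we find a = 54.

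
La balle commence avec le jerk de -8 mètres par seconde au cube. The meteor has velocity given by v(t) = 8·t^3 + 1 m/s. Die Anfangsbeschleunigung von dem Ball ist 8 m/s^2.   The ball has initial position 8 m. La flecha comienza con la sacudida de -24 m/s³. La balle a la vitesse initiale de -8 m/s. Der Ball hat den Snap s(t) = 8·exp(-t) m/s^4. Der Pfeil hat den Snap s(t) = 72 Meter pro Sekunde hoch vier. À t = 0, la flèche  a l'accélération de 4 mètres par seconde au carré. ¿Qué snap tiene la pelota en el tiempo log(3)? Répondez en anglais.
Using s(t) = 8·exp(-t) and substituting t = log(3), we find s = 8/3.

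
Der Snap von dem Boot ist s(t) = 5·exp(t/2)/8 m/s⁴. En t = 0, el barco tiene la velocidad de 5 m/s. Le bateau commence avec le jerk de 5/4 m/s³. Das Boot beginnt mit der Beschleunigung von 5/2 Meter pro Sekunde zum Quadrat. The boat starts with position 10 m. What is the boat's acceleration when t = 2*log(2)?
To solve this, we need to take 2 integrals of our snap equation s(t) = 5·exp(t/2)/8. Finding the antiderivative of s(t) and using j(0) = 5/4: j(t) = 5·exp(t/2)/4. Taking ∫j(t)dt and applying a(0) = 5/2, we find a(t) = 5·exp(t/2)/2. Using a(t) = 5·exp(t/2)/2 and substituting t = 2*log(2), we find a = 5.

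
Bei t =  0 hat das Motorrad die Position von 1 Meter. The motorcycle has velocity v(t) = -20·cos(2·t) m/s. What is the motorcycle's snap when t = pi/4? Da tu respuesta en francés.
En partant de la vitesse v(t) = -20·cos(2·t), nous prenons 3 dérivées. En dérivant la vitesse, nous obtenons l'accélération: a(t) = 40·sin(2·t). En dérivant l'accélération, nous obtenons le jerk: j(t) = 80·cos(2·t). En dérivant le jerk, nous obtenons le snap: s(t) = -160·sin(2·t). De l'équation du snap s(t) = -160·sin(2·t), nous substituons t = pi/4 pour obtenir s = -160.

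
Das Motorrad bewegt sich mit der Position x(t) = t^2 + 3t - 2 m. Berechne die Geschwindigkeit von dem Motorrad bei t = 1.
Um dies zu lösen, müssen wir 1 Ableitung unserer Gleichung für die Position x(t) = t^2 + 3·t - 2 nehmen. Die Ableitung von der Position ergibt die Geschwindigkeit: v(t) = 2·t + 3. Aus der Gleichung für die Geschwindigkeit v(t) = 2·t + 3, setzen wir t = 1 ein und erhalten v = 5.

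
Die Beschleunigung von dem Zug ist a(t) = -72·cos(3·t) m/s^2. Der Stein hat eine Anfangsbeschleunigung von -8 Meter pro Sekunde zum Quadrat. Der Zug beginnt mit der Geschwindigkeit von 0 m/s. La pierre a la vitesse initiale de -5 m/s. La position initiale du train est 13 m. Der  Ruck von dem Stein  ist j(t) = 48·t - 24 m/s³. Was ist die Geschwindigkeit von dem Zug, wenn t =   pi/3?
Wir müssen die Stammfunktion unserer Gleichung für die Beschleunigung a(t) = -72·cos(3·t) 1-mal finden. Die Stammfunktion von der Beschleunigung, mit v(0) = 0, ergibt die Geschwindigkeit: v(t) = -24·sin(3·t). Mit v(t) = -24·sin(3·t) und Einsetzen von t = pi/3, finden wir v = 0.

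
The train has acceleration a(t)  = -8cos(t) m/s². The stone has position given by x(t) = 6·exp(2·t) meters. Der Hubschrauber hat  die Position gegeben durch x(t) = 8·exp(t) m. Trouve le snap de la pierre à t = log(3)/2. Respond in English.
To solve this, we need to take 4 derivatives of our position equation x(t) = 6·exp(2·t). The derivative of position gives velocity: v(t) = 12·exp(2·t). The derivative of velocity gives acceleration: a(t) = 24·exp(2·t). The derivative of acceleration gives jerk: j(t) = 48·exp(2·t). The derivative of jerk gives snap: s(t) = 96·exp(2·t). From the given snap equation s(t) = 96·exp(2·t), we substitute t = log(3)/2 to get s = 288.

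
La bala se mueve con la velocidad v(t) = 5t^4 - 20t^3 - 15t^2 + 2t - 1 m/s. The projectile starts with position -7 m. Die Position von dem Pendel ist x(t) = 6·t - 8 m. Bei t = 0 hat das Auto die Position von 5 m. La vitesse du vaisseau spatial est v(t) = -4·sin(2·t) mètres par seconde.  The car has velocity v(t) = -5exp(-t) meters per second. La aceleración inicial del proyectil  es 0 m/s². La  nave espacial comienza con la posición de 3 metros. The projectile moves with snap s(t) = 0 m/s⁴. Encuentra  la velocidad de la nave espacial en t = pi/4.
De la ecuación de la velocidad v(t) = -4·sin(2·t), sustituimos t = pi/4 para obtener v = -4.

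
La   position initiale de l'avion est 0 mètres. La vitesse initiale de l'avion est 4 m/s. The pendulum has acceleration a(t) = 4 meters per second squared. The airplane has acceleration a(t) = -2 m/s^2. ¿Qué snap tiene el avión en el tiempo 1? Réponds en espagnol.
Partiendo de la aceleración a(t) = -2, tomamos 2 derivadas. La derivada de la aceleración da la sacudida: j(t) = 0. Tomando d/dt de j(t), encontramos s(t) = 0. De la ecuación del snap s(t) = 0, sustituimos t = 1 para obtener s = 0.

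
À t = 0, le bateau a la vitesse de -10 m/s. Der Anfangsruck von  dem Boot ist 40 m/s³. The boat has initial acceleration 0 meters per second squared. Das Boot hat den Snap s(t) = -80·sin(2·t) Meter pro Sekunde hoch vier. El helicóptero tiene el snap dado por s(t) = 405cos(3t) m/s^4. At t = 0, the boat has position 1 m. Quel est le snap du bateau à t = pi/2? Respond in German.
Mit s(t) = -80·sin(2·t) und Einsetzen von t = pi/2, finden wir s = 0.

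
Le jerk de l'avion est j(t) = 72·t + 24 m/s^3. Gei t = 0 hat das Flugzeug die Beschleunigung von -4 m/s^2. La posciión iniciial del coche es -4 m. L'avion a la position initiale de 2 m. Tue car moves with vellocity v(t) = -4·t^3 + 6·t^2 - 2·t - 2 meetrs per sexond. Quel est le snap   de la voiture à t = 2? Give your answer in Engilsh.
We must differentiate our velocity equation v(t) = -4·t^3 + 6·t^2 - 2·t - 2 3 times. Taking d/dt of v(t), we find a(t) = -12·t^2 + 12·t - 2. Taking d/dt of a(t), we find j(t) = 12 - 24·t. Differentiating jerk, we get snap: s(t) = -24. From the given snap equation s(t) = -24, we substitute t = 2 to get s = -24.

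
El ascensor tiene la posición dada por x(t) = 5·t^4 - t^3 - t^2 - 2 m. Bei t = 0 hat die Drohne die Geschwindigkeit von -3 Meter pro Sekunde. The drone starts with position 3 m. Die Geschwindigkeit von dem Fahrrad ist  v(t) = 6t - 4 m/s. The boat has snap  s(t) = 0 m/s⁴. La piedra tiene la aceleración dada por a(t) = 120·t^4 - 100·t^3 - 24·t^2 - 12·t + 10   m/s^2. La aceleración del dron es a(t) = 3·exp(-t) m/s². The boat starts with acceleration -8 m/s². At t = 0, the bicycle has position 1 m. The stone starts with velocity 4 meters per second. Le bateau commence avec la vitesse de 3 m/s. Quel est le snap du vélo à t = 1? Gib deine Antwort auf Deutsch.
Ausgehend von der Geschwindigkeit v(t) = 6·t - 4, nehmen wir 3 Ableitungen. Mit d/dt von v(t) finden wir a(t) = 6. Die Ableitung von der Beschleunigung ergibt den Ruck: j(t) = 0. Durch Ableiten von dem Ruck erhalten wir den Snap: s(t) = 0. Aus der Gleichung für den Snap s(t) = 0, setzen wir t = 1 ein und erhalten s = 0.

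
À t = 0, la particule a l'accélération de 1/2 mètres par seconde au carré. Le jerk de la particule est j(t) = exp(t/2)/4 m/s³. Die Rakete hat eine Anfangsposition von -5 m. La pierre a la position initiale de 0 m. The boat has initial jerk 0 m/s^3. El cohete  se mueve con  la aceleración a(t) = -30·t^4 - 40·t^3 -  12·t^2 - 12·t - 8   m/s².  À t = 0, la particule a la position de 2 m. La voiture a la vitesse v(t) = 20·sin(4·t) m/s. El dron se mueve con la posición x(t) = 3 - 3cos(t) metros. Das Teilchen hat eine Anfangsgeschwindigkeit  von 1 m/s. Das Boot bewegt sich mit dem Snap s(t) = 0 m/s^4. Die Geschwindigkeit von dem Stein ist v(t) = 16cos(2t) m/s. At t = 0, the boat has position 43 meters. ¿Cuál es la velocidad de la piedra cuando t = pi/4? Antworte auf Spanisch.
De la ecuación de la velocidad v(t) = 16·cos(2·t), sustituimos t = pi/4 para obtener v = 0.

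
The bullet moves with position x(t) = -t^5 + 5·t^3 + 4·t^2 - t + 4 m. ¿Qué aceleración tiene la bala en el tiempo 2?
Partiendo de la posición x(t) = -t^5 + 5·t^3 + 4·t^2 - t + 4, tomamos 2 derivadas. La derivada de la posición da la velocidad: v(t) = -5·t^4 + 15·t^2 + 8·t - 1. Tomando d/dt de v(t), encontramos a(t) = -20·t^3 + 30·t + 8. Tenemos la aceleración a(t) = -20·t^3 + 30·t + 8. Sustituyendo t = 2: a(2) = -92.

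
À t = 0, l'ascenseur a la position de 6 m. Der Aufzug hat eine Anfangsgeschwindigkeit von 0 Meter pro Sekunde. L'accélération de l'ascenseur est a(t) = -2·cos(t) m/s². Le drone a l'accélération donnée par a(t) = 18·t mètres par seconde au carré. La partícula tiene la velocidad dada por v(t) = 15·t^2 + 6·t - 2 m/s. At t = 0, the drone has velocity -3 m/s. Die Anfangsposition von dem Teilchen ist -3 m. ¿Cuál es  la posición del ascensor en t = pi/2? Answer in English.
We must find the antiderivative of our acceleration equation a(t) = -2·cos(t) 2 times. The integral of acceleration, with v(0) = 0, gives velocity: v(t) = -2·sin(t). The antiderivative of velocity is position. Using x(0) = 6, we get x(t) = 2·cos(t) + 4. Using x(t) = 2·cos(t) + 4 and substituting t = pi/2, we find x = 4.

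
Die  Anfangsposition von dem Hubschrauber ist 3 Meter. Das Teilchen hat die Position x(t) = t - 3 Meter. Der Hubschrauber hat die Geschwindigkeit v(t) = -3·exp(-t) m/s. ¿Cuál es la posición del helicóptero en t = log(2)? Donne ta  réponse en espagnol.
Necesitamos integrar nuestra ecuación de la velocidad v(t) = -3·exp(-t) 1 vez. La antiderivada de la velocidad, con x(0) = 3, da la posición: x(t) = 3·exp(-t). Usando x(t) = 3·exp(-t) y sustituyendo t = log(2), encontramos x = 3/2.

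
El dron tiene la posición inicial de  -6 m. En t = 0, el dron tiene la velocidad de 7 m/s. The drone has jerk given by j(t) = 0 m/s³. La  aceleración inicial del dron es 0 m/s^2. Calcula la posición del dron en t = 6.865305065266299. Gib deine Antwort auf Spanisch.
Partiendo de la sacudida j(t) = 0, tomamos 3 integrales. La antiderivada de la sacudida, con a(0) = 0, da la aceleración: a(t) = 0. Tomando ∫a(t)dt y aplicando v(0) = 7, encontramos v(t) = 7. La integral de la velocidad, con x(0) = -6, da la posición: x(t) = 7·t - 6. Tenemos la posición x(t) = 7·t - 6. Sustituyendo t = 6.865305065266299: x(6.865305065266299) = 42.0571354568641.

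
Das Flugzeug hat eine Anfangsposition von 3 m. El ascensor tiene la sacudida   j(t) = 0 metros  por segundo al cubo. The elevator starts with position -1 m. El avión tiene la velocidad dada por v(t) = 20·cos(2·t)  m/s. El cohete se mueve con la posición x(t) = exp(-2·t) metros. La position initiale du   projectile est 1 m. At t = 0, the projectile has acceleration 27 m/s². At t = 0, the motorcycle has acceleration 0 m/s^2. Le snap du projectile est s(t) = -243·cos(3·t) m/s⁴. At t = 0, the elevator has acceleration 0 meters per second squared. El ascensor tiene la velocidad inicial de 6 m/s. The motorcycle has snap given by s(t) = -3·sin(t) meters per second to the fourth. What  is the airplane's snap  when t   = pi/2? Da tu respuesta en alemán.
Um dies zu lösen, müssen wir 3 Ableitungen unserer Gleichung für die Geschwindigkeit v(t) = 20·cos(2·t) nehmen. Die Ableitung von der Geschwindigkeit ergibt die Beschleunigung: a(t) = -40·sin(2·t). Die Ableitung von der Beschleunigung ergibt den Ruck: j(t) = -80·cos(2·t). Durch Ableiten von dem Ruck erhalten wir den Snap: s(t) = 160·sin(2·t). Wir haben den Snap s(t) = 160·sin(2·t). Durch Einsetzen von t = pi/2: s(pi/2) = 0.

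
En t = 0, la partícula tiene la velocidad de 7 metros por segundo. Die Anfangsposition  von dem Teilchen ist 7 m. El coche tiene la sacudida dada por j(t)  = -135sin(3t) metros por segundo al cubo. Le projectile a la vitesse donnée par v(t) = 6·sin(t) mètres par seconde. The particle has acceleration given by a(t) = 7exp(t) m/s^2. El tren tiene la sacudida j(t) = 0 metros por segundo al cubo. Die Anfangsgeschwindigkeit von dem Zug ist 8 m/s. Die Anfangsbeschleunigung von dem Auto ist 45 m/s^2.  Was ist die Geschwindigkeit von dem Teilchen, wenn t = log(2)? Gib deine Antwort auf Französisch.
Pour résoudre ceci, nous devons prendre 1 primitive de notre équation de l'accélération a(t) = 7·exp(t). En intégrant l'accélération et en utilisant la condition initiale v(0) = 7, nous obtenons v(t) = 7·exp(t). En utilisant v(t) = 7·exp(t) et en substituant t = log(2), nous trouvons v = 14.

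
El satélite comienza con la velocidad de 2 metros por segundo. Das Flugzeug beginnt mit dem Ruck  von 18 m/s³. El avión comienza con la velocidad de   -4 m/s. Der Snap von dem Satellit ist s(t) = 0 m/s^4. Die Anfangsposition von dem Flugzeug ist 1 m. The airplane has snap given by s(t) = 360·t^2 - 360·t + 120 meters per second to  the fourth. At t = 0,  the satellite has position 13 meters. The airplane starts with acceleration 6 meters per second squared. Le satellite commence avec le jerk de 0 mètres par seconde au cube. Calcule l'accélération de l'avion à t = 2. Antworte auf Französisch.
Nous devons trouver la primitive de notre équation du snap s(t) = 360·t^2 - 360·t + 120 2 fois. En intégrant le snap et en utilisant la condition initiale j(0) = 18, nous obtenons j(t) = 120·t^3 - 180·t^2 + 120·t + 18. La primitive du jerk est l'accélération. En utilisant a(0) = 6, nous obtenons a(t) = 30·t^4 - 60·t^3 + 60·t^2 + 18·t + 6. En utilisant a(t) = 30·t^4 - 60·t^3 + 60·t^2 + 18·t + 6 et en substituant t = 2, nous trouvons a = 282.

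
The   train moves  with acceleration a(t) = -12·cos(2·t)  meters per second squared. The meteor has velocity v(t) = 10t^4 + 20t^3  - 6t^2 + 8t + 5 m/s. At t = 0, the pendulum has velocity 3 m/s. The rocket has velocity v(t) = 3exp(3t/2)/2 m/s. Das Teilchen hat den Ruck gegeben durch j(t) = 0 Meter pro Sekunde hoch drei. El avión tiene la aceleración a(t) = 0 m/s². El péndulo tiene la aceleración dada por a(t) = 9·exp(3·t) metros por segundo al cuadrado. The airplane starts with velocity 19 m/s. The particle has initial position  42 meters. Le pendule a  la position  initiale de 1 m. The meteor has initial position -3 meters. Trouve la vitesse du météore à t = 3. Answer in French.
Nous avons la vitesse v(t) = 10·t^4 + 20·t^3 - 6·t^2 + 8·t + 5. En substituant t = 3: v(3) = 1325.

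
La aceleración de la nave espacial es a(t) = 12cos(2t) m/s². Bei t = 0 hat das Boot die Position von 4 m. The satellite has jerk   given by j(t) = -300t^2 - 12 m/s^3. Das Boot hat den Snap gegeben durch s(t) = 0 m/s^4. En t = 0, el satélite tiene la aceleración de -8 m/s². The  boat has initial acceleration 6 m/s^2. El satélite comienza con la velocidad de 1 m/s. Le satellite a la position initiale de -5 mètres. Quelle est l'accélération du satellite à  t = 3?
Nous devons trouver l'intégrale de notre équation du jerk j(t) = -300·t^2 - 12 1 fois. En intégrant le jerk et en utilisant la condition initiale a(0) = -8, nous obtenons a(t) = -100·t^3 - 12·t - 8. De l'équation de l'accélération a(t) = -100·t^3 - 12·t - 8, nous substituons t = 3 pour obtenir a = -2744.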